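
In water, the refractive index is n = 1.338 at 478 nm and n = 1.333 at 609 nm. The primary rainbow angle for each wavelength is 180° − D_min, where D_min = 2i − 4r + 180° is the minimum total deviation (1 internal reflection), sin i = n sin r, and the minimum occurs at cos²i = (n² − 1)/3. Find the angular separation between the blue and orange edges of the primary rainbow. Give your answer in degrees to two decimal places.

0.72°

At 478 nm (n = 1.338): cos²i = 0.26341 → i = 59.120°, r = 39.899°, D_min = 138.643°, rainbow angle = 41.357°.
At 609 nm (n = 1.333): cos²i = 0.25896 → i = 59.410°, r = 40.225°, D_min = 137.922°, rainbow angle = 42.078°.
Angular width = |41.357° − 42.078°| = 0.722°.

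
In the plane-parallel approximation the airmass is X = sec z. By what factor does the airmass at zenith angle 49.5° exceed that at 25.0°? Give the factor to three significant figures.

1.40

X(49.5°)/X(25.0°) = sec 49.5° / sec 25.0° = cos 25.0° / cos 49.5° = 0.9063/0.6494 = 1.3955.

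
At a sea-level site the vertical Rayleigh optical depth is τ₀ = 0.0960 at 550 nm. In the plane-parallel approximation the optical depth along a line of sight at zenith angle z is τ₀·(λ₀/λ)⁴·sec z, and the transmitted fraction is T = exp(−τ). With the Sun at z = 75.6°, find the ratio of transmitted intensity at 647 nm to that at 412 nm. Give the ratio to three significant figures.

Airmass: sec 75.6° = 4.0211.
τ(647 nm) = 0.0960 × (550/647)⁴ × 4.0211 = 0.0960 × 0.5222 × 4.0211 = 0.2016.
τ(412 nm) = 0.0960 × (550/412)⁴ × 4.0211 = 0.0960 × 3.1759 × 4.0211 = 1.2260.
T(647)/T(412) = exp(τ_B − τ_A) = exp(1.0244) = 2.7854.

2.79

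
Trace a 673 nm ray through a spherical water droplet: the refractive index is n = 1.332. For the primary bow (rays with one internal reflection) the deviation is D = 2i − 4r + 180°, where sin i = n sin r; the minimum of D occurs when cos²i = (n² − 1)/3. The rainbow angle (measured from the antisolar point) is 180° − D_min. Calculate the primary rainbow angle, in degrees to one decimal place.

42.2°

cos²i = (1.77422 − 1)/3 = 0.25807; i = arccos(0.50801) = 59.469°.
sin r = sin 59.469°/1.332 = 0.64666; r = 40.290°.
D_min = 2·59.469° − 4·40.290° + 180° = 137.776°.
Rainbow angle = 180° − D_min = 42.224°.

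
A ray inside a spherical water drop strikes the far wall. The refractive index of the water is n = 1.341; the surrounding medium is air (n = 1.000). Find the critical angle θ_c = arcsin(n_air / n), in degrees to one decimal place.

48.2°

sin θ_c = n_air / n = 1.000 / 1.341 = 0.7457.
θ_c = arcsin(0.7457) = 48.22°.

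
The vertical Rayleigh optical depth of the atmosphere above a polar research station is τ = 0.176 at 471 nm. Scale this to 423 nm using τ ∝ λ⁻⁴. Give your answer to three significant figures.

τ(423 nm) = τ(471 nm) × (471/423)⁴ = 0.176 × (1.1135)⁴ = 0.176 × 1.5372 = 0.2705.

0.271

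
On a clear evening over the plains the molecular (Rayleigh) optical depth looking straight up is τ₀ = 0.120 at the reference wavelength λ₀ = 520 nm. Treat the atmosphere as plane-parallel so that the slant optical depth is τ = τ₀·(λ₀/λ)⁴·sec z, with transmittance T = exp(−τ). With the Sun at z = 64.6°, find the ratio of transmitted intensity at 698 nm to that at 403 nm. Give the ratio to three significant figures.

Airmass: sec 64.6° = 2.3314.
τ(698 nm) = 0.120 × (520/698)⁴ × 2.3314 = 0.120 × 0.3080 × 2.3314 = 0.0862.
τ(403 nm) = 0.120 × (520/403)⁴ × 2.3314 = 0.120 × 2.7720 × 2.3314 = 0.7755.
T(698)/T(403) = exp(τ_B − τ_A) = exp(0.6893) = 1.9924.

1.99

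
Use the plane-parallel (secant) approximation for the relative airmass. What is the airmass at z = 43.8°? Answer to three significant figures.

X = sec z = 1/cos 43.8° = 1/0.7218 = 1.3855.

1.39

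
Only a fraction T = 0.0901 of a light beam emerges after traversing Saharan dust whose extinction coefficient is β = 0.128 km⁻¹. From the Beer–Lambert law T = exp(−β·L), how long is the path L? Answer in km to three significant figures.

18.8 km

Beer–Lambert: T = exp(−βL) ⇒ L = −ln(T)/β = −ln(0.0901)/0.128 = 2.4068/0.128 = 18.8 km.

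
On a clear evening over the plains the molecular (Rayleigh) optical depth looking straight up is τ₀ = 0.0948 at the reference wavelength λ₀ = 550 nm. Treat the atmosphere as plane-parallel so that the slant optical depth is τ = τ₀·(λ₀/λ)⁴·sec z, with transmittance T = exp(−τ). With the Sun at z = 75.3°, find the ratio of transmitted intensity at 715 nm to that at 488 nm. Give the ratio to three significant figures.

1.60

Airmass: sec 75.3° = 3.9408.
τ(715 nm) = 0.0948 × (550/715)⁴ × 3.9408 = 0.0948 × 0.3501 × 3.9408 = 0.1308.
τ(488 nm) = 0.0948 × (550/488)⁴ × 3.9408 = 0.0948 × 1.6135 × 3.9408 = 0.6028.
T(715)/T(488) = exp(τ_B − τ_A) = exp(0.4720) = 1.6032.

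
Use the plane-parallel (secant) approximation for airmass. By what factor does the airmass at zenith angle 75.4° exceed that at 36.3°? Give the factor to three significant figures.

X(75.4°)/X(36.3°) = sec 75.4° / sec 36.3° = cos 36.3° / cos 75.4° = 0.8059/0.2521 = 3.1972.

3.20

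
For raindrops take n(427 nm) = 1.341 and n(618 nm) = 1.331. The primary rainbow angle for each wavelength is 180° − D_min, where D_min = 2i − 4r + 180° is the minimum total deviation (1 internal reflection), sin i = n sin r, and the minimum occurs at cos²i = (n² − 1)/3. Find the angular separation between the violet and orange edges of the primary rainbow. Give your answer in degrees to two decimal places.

1.44°

At 427 nm (n = 1.341): cos²i = 0.26609 → i = 58.946°, r = 39.705°, D_min = 139.071°, rainbow angle = 40.929°.
At 618 nm (n = 1.331): cos²i = 0.25719 → i = 59.527°, r = 40.356°, D_min = 137.630°, rainbow angle = 42.370°.
Angular width = |40.929° − 42.370°| = 1.441°.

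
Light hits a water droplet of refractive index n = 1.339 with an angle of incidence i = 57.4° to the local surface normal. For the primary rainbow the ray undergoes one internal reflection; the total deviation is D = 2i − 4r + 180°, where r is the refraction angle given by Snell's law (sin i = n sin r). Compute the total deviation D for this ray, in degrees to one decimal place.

138.8°

sin r = sin 57.4° / 1.339 = 0.8425/1.339 = 0.6292; r = 38.99°.
D = 2·57.4° − 4·38.99° + 180° = 114.80° − 155.95° + 180° = 138.85°.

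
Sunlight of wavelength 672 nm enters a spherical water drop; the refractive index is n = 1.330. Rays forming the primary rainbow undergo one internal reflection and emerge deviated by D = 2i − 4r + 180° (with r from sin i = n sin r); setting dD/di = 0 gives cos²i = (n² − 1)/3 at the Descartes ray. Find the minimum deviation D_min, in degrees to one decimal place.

137.5°

cos²i = (1.76890 − 1)/3 = 0.25630; i = arccos(0.50626) = 59.585°.
sin r = sin 59.585°/1.330 = 0.64841; r = 40.422°.
D_min = 2·59.585° − 4·40.422° + 180° = 137.484°.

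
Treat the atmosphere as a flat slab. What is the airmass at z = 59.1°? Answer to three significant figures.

X = sec z = 1/cos 59.1° = 1/0.5135 = 1.9473.

1.95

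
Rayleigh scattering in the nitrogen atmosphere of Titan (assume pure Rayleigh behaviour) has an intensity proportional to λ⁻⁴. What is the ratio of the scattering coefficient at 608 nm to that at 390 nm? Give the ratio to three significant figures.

Rayleigh scattering ∝ λ⁻⁴, so the ratio of coefficients is the inverse fourth power of the wavelength ratio.
σ(608)/σ(390) = (390/608)⁴ = (0.6414)⁴ = 0.1693.

0.169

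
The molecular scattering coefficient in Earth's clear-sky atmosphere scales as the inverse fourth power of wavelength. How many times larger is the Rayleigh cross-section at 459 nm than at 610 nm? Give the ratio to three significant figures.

Rayleigh scattering ∝ λ⁻⁴, so the ratio of coefficients is the inverse fourth power of the wavelength ratio.
σ(459)/σ(610) = (610/459)⁴ = (1.3290)⁴ = 3.119.

3.12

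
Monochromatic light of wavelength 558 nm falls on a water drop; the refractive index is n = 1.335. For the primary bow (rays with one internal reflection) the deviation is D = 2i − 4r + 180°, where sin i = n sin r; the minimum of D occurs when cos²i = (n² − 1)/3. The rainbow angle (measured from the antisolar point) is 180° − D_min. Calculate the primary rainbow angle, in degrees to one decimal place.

cos²i = (1.78222 − 1)/3 = 0.26074; i = arccos(0.51063) = 59.294°.
sin r = sin 59.294°/1.335 = 0.64405; r = 40.094°.
D_min = 2·59.294° − 4·40.094° + 180° = 138.212°.
Rainbow angle = 180° − D_min = 41.788°.

41.8°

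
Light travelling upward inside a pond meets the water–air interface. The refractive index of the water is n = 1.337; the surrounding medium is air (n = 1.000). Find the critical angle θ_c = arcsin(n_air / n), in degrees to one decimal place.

48.4°

sin θ_c = n_air / n = 1.000 / 1.337 = 0.7479.
θ_c = arcsin(0.7479) = 48.41°.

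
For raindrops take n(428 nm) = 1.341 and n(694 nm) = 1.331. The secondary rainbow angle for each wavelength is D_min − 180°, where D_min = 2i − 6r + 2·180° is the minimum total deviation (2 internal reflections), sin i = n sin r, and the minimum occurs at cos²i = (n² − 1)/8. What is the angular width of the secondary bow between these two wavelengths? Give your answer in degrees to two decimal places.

At 428 nm (n = 1.341): cos²i = 0.09979 → i = 71.586°, r = 45.034°, D_min = 232.966°, rainbow angle = 52.966°.
At 694 nm (n = 1.331): cos²i = 0.09645 → i = 71.907°, r = 45.575°, D_min = 230.365°, rainbow angle = 50.365°.
Angular width = |52.966° − 50.365°| = 2.601°.

2.60°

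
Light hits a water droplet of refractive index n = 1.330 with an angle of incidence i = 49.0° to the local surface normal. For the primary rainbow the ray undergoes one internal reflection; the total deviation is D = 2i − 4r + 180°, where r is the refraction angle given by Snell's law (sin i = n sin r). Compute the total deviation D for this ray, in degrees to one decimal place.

sin r = sin 49.0° / 1.330 = 0.7547/1.330 = 0.5675; r = 34.57°.
D = 2·49.0° − 4·34.57° + 180° = 98.00° − 138.29° + 180° = 139.71°.

139.7°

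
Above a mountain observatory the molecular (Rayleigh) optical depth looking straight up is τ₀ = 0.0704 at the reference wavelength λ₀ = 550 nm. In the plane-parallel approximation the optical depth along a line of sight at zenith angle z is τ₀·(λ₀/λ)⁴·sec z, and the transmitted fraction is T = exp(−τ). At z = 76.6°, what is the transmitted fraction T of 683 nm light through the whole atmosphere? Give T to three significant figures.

0.880

sec 76.6° = 4.3150.
τ = 0.0704 × (550/683)⁴ × 4.3150 = 0.0704 × 0.4205 × 4.3150 = 0.1277.
T = exp(−0.1277) = 0.8801.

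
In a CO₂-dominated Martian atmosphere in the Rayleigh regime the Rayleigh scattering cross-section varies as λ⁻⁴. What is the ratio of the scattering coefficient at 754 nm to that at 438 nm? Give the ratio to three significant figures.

0.114

Rayleigh scattering ∝ λ⁻⁴, so the ratio of coefficients is the inverse fourth power of the wavelength ratio.
σ(754)/σ(438) = (438/754)⁴ = (0.5809)⁴ = 0.1139.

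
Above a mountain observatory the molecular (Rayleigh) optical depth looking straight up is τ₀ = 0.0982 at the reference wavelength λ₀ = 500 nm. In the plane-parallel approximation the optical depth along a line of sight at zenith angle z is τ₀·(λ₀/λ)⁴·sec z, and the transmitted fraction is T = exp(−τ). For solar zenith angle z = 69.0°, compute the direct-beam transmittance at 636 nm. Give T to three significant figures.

0.901

sec 69.0° = 2.7904.
τ = 0.0982 × (500/636)⁴ × 2.7904 = 0.0982 × 0.3820 × 2.7904 = 0.1047.
T = exp(−0.1047) = 0.9006.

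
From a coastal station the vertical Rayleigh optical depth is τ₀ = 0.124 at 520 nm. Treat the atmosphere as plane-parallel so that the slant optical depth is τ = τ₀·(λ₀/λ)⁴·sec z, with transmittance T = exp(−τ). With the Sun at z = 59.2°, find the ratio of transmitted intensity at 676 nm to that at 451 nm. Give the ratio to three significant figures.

1.41

Airmass: sec 59.2° = 1.9530.
τ(676 nm) = 0.124 × (520/676)⁴ × 1.9530 = 0.124 × 0.3501 × 1.9530 = 0.0848.
τ(451 nm) = 0.124 × (520/451)⁴ × 1.9530 = 0.124 × 1.7673 × 1.9530 = 0.4280.
T(676)/T(451) = exp(τ_B − τ_A) = exp(0.3432) = 1.4094.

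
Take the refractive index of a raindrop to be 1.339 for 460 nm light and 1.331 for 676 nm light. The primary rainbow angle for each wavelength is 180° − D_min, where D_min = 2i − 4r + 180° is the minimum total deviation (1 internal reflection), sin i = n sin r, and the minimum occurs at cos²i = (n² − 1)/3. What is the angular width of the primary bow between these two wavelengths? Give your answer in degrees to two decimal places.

1.16°

At 460 nm (n = 1.339): cos²i = 0.26431 → i = 59.062°, r = 39.834°, D_min = 138.786°, rainbow angle = 41.214°.
At 676 nm (n = 1.331): cos²i = 0.25719 → i = 59.527°, r = 40.356°, D_min = 137.630°, rainbow angle = 42.370°.
Angular width = |41.214° − 42.370°| = 1.156°.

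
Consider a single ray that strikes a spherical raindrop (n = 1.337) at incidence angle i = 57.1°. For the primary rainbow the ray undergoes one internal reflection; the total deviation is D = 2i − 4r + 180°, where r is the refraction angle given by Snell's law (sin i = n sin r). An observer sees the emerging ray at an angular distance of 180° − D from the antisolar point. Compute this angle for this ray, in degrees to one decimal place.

41.4°

sin r = sin 57.1° / 1.337 = 0.8396/1.337 = 0.6280; r = 38.90°.
D = 2·57.1° − 4·38.90° + 180° = 114.20° − 155.61° + 180° = 138.59°.
Angle from antisolar point = 180° − D = 41.41°.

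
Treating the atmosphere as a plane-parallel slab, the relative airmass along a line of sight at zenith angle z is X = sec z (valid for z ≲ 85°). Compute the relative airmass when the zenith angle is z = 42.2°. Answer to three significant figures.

X = sec z = 1/cos 42.2° = 1/0.7408 = 1.3499.

1.35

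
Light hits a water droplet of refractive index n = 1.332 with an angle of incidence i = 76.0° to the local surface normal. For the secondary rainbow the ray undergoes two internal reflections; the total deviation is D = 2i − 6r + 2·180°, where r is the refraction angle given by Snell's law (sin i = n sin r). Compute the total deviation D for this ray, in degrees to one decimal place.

sin r = sin 76.0° / 1.332 = 0.9703/1.332 = 0.7285; r = 46.76°.
D = 2·76.0° − 6·46.76° + 2·180° = 152.00° − 280.54° + 360° = 231.46°.

231.5°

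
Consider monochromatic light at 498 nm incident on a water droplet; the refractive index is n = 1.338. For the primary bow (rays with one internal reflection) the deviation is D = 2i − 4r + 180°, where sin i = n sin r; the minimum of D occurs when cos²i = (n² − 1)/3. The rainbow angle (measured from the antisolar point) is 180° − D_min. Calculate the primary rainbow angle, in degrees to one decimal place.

cos²i = (1.79024 − 1)/3 = 0.26341; i = arccos(0.51324) = 59.120°.
sin r = sin 59.120°/1.338 = 0.64144; r = 39.899°.
D_min = 2·59.120° − 4·39.899° + 180° = 138.643°.
Rainbow angle = 180° − D_min = 41.357°.

41.4°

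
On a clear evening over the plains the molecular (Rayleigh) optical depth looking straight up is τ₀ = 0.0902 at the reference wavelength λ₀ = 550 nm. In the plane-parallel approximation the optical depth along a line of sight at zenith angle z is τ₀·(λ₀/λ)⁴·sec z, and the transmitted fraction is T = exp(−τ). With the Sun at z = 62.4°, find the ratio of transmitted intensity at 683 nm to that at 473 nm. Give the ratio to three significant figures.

1.32

Airmass: sec 62.4° = 2.1584.
τ(683 nm) = 0.0902 × (550/683)⁴ × 2.1584 = 0.0902 × 0.4205 × 2.1584 = 0.0819.
τ(473 nm) = 0.0902 × (550/473)⁴ × 2.1584 = 0.0902 × 1.8281 × 2.1584 = 0.3559.
T(683)/T(473) = exp(τ_B − τ_A) = exp(0.2741) = 1.3153.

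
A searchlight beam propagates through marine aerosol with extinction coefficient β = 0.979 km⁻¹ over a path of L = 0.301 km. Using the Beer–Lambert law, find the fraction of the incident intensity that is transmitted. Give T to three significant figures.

0.745

τ = β·L = 0.979 × 0.301 = 0.2947.
T = exp(−0.2947) = 0.7448.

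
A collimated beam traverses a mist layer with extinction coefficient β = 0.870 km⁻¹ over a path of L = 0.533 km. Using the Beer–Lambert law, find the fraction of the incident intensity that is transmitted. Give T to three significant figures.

0.629

τ = β·L = 0.870 × 0.533 = 0.4637.
T = exp(−0.4637) = 0.6289.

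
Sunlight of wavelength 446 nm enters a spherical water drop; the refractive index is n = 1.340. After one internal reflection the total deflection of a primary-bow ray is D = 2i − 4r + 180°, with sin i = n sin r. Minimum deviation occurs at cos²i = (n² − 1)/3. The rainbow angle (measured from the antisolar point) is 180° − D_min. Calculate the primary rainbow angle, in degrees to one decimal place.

cos²i = (1.79560 − 1)/3 = 0.26520; i = arccos(0.51498) = 59.004°.
sin r = sin 59.004°/1.340 = 0.63971; r = 39.770°.
D_min = 2·59.004° − 4·39.770° + 180° = 138.929°.
Rainbow angle = 180° − D_min = 41.071°.

41.1°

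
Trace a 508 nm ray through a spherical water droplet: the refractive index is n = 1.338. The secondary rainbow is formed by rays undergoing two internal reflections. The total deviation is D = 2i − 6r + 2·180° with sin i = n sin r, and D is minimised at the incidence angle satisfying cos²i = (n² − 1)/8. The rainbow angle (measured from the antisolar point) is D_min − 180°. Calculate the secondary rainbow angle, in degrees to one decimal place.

cos²i = (1.79024 − 1)/8 = 0.09878; i = arccos(0.31429) = 71.682°.
sin r = sin 71.682°/1.338 = 0.70951; r = 45.195°.
D_min = 2·71.682° − 6·45.195° + 360° = 232.193°.
Rainbow angle = D_min − 180° = 52.193°.

52.2°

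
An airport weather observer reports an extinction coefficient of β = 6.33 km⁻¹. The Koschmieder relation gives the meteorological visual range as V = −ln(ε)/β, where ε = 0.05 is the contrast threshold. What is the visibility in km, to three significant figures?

0.473 km

V = −ln(0.05) / 6.33 = 2.996 / 6.33 = 0.4733 km.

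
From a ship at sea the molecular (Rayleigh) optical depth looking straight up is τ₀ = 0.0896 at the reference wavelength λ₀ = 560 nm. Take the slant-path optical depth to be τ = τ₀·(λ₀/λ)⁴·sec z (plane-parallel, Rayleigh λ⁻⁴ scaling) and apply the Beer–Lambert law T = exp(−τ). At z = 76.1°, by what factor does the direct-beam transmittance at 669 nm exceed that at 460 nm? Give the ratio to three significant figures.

Airmass: sec 76.1° = 4.1627.
τ(669 nm) = 0.0896 × (560/669)⁴ × 4.1627 = 0.0896 × 0.4910 × 4.1627 = 0.1831.
τ(460 nm) = 0.0896 × (560/460)⁴ × 4.1627 = 0.0896 × 2.1964 × 4.1627 = 0.8192.
T(669)/T(460) = exp(τ_B − τ_A) = exp(0.6361) = 1.8891.

1.89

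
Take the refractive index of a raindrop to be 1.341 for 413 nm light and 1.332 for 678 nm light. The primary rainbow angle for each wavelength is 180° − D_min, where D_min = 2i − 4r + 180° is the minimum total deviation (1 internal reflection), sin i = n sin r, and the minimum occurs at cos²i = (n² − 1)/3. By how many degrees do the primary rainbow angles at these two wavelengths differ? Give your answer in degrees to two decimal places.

1.29°

At 413 nm (n = 1.341): cos²i = 0.26609 → i = 58.946°, r = 39.705°, D_min = 139.071°, rainbow angle = 40.929°.
At 678 nm (n = 1.332): cos²i = 0.25807 → i = 59.469°, r = 40.290°, D_min = 137.776°, rainbow angle = 42.224°.
Angular width = |40.929° − 42.224°| = 1.295°.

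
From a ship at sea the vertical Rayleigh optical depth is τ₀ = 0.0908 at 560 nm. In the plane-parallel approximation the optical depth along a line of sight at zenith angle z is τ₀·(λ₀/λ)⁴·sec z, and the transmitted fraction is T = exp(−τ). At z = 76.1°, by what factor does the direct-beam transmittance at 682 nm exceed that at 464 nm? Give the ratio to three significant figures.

1.88

Airmass: sec 76.1° = 4.1627.
τ(682 nm) = 0.0908 × (560/682)⁴ × 4.1627 = 0.0908 × 0.4546 × 4.1627 = 0.1718.
τ(464 nm) = 0.0908 × (560/464)⁴ × 4.1627 = 0.0908 × 2.1217 × 4.1627 = 0.8019.
T(682)/T(464) = exp(τ_B − τ_A) = exp(0.6301) = 1.8778.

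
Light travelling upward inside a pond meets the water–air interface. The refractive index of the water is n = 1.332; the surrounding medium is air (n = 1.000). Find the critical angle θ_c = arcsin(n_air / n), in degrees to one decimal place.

48.7°

sin θ_c = n_air / n = 1.000 / 1.332 = 0.7508.
θ_c = arcsin(0.7508) = 48.66°.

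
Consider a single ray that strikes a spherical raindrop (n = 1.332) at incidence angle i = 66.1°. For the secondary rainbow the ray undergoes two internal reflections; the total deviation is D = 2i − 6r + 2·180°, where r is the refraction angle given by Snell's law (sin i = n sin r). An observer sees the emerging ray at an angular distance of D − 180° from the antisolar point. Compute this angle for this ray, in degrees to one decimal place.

52.1°

sin r = sin 66.1° / 1.332 = 0.9143/1.332 = 0.6864; r = 43.34°.
D = 2·66.1° − 6·43.34° + 2·180° = 132.20° − 260.06° + 360° = 232.14°.
Angle from antisolar point = D − 180° = 52.14°.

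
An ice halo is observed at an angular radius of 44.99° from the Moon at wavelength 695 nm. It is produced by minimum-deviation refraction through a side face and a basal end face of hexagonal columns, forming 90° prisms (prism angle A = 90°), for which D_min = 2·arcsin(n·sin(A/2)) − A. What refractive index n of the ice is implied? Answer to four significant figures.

1.307

Rearranging: n = sin((D_min + A)/2) / sin(A/2).
(D_min + A)/2 = (44.99° + 90°)/2 = 67.495°.
n = sin 67.495° / sin 45° = 0.9238 / 0.7071 = 1.3065.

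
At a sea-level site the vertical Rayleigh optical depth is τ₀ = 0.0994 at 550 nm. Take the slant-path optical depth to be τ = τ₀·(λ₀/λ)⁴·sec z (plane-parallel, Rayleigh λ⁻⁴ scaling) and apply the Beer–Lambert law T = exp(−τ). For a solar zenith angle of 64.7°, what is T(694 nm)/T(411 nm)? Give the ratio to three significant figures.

Airmass: sec 64.7° = 2.3400.
τ(694 nm) = 0.0994 × (550/694)⁴ × 2.3400 = 0.0994 × 0.3945 × 2.3400 = 0.0918.
τ(411 nm) = 0.0994 × (550/411)⁴ × 2.3400 = 0.0994 × 3.2069 × 2.3400 = 0.7459.
T(694)/T(411) = exp(τ_B − τ_A) = exp(0.6541) = 1.9235.

1.92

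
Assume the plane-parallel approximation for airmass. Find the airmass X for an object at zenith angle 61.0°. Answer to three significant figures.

2.06

X = sec z = 1/cos 61.0° = 1/0.4848 = 2.0627.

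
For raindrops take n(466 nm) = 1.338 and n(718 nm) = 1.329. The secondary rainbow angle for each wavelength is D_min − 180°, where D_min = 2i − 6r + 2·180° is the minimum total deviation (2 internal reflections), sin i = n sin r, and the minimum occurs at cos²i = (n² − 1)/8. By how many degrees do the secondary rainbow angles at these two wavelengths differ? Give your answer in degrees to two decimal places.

2.36°

At 466 nm (n = 1.338): cos²i = 0.09878 → i = 71.682°, r = 45.195°, D_min = 232.193°, rainbow angle = 52.193°.
At 718 nm (n = 1.329): cos²i = 0.09578 → i = 71.972°, r = 45.685°, D_min = 229.837°, rainbow angle = 49.837°.
Angular width = |52.193° − 49.837°| = 2.356°.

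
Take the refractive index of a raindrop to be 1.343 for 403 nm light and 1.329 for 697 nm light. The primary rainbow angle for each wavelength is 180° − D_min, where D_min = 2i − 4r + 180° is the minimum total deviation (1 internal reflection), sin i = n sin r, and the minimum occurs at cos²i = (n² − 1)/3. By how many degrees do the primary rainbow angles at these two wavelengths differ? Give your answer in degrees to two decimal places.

2.02°

At 403 nm (n = 1.343): cos²i = 0.26788 → i = 58.830°, r = 39.577°, D_min = 139.354°, rainbow angle = 40.646°.
At 697 nm (n = 1.329): cos²i = 0.25541 → i = 59.643°, r = 40.487°, D_min = 137.337°, rainbow angle = 42.663°.
Angular width = |40.646° − 42.663°| = 2.017°.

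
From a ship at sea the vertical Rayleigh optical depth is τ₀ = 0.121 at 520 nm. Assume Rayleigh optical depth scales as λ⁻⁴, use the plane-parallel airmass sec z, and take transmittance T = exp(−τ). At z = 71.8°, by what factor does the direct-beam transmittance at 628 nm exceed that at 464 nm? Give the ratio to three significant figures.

1.54

Airmass: sec 71.8° = 3.2017.
τ(628 nm) = 0.121 × (520/628)⁴ × 3.2017 = 0.121 × 0.4701 × 3.2017 = 0.1821.
τ(464 nm) = 0.121 × (520/464)⁴ × 3.2017 = 0.121 × 1.5774 × 3.2017 = 0.6111.
T(628)/T(464) = exp(τ_B − τ_A) = exp(0.4290) = 1.5357.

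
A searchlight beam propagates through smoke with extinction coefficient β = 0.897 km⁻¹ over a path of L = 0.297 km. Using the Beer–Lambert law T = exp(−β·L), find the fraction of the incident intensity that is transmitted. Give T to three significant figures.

0.766

τ = β·L = 0.897 × 0.297 = 0.2664.
T = exp(−0.2664) = 0.7661.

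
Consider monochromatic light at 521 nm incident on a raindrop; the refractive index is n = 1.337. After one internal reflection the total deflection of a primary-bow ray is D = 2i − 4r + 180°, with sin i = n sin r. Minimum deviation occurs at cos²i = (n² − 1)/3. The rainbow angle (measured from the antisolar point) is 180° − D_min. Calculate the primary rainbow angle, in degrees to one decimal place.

41.5°

cos²i = (1.78757 − 1)/3 = 0.26252; i = arccos(0.51237) = 59.178°.
sin r = sin 59.178°/1.337 = 0.64231; r = 39.964°.
D_min = 2·59.178° − 4·39.964° + 180° = 138.500°.
Rainbow angle = 180° − D_min = 41.500°.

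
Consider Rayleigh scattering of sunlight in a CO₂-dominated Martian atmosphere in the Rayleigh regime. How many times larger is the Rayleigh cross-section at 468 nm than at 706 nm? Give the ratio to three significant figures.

Rayleigh scattering ∝ λ⁻⁴, so the ratio of coefficients is the inverse fourth power of the wavelength ratio.
σ(468)/σ(706) = (706/468)⁴ = (1.5085)⁴ = 5.179.

5.18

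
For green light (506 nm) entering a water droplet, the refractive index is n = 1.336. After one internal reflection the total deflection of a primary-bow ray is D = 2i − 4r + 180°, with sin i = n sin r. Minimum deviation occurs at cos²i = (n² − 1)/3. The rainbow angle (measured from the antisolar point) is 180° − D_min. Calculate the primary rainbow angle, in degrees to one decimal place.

41.6°

cos²i = (1.78490 − 1)/3 = 0.26163; i = arccos(0.51150) = 59.236°.
sin r = sin 59.236°/1.336 = 0.64318; r = 40.029°.
D_min = 2·59.236° − 4·40.029° + 180° = 138.356°.
Rainbow angle = 180° − D_min = 41.644°.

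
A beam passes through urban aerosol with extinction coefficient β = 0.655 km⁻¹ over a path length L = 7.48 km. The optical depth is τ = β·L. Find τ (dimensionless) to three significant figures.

τ = β·L = 0.655 × 7.48 = 4.8994.

4.90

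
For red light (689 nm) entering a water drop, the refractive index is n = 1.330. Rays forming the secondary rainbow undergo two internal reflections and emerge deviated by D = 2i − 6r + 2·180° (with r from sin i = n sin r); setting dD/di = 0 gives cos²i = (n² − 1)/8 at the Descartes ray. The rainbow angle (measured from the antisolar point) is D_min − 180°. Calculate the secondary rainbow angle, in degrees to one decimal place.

50.1°

cos²i = (1.76890 − 1)/8 = 0.09611; i = arccos(0.31002) = 71.940°.
sin r = sin 71.940°/1.330 = 0.71483; r = 45.630°.
D_min = 2·71.940° − 6·45.630° + 360° = 230.101°.
Rainbow angle = D_min − 180° = 50.101°.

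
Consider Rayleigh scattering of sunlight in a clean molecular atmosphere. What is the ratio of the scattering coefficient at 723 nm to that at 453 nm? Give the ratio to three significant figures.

0.154

Rayleigh scattering ∝ λ⁻⁴, so the ratio of coefficients is the inverse fourth power of the wavelength ratio.
σ(723)/σ(453) = (453/723)⁴ = (0.6266)⁴ = 0.1541.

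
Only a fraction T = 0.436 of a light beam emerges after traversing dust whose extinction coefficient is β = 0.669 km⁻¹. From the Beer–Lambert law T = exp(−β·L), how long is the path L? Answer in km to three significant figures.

Beer–Lambert: T = exp(−βL) ⇒ L = −ln(T)/β = −ln(0.436)/0.669 = 0.8301/0.669 = 1.241 km.

1.24 km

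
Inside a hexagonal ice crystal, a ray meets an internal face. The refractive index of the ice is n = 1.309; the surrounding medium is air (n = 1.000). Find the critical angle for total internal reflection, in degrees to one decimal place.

49.8°

sin θ_c = n_air / n = 1.000 / 1.309 = 0.7639.
θ_c = arcsin(0.7639) = 49.81°.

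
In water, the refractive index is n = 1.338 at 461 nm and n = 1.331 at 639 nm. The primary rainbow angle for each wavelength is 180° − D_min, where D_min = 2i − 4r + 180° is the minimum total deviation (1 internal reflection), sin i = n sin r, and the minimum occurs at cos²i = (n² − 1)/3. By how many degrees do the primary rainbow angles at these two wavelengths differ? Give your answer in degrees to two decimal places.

1.01°

At 461 nm (n = 1.338): cos²i = 0.26341 → i = 59.120°, r = 39.899°, D_min = 138.643°, rainbow angle = 41.357°.
At 639 nm (n = 1.331): cos²i = 0.25719 → i = 59.527°, r = 40.356°, D_min = 137.630°, rainbow angle = 42.370°.
Angular width = |41.357° − 42.370°| = 1.013°.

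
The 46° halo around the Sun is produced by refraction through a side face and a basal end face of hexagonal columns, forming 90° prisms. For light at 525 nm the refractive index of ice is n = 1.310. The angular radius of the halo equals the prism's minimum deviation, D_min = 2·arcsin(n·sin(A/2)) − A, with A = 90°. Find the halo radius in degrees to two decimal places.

45.73°

n·sin(A/2) = 1.310 × sin 45° = 1.310 × 0.7071 = 0.9263.
D_min = 2·arcsin(0.9263) − 90° = 2 × 67.867° − 90° = 45.733°.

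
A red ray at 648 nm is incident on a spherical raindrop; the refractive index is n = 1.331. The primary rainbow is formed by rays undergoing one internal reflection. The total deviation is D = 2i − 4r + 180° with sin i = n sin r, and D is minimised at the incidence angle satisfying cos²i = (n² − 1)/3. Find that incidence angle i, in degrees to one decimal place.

cos²i = (1.331² − 1)/3 = (1.77156 − 1)/3 = 0.25719.
cos i = 0.50714, so i = 59.527°.

59.5°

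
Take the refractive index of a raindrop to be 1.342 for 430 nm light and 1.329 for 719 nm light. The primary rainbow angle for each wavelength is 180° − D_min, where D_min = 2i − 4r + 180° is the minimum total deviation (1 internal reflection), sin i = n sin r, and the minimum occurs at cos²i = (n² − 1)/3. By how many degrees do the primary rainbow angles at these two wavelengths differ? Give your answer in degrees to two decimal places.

1.88°

At 430 nm (n = 1.342): cos²i = 0.26699 → i = 58.888°, r = 39.641°, D_min = 139.213°, rainbow angle = 40.787°.
At 719 nm (n = 1.329): cos²i = 0.25541 → i = 59.643°, r = 40.487°, D_min = 137.337°, rainbow angle = 42.663°.
Angular width = |40.787° − 42.663°| = 1.876°.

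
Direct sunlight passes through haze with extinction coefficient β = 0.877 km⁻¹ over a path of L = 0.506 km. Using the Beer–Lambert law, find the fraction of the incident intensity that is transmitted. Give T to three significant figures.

0.642

τ = β·L = 0.877 × 0.506 = 0.4438.
T = exp(−0.4438) = 0.6416.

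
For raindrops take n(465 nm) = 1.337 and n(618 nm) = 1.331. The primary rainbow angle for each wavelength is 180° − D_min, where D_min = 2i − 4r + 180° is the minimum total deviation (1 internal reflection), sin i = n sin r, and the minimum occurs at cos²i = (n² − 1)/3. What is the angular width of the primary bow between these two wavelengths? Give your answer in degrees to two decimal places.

0.87°

At 465 nm (n = 1.337): cos²i = 0.26252 → i = 59.178°, r = 39.964°, D_min = 138.500°, rainbow angle = 41.500°.
At 618 nm (n = 1.331): cos²i = 0.25719 → i = 59.527°, r = 40.356°, D_min = 137.630°, rainbow angle = 42.370°.
Angular width = |41.500° − 42.370°| = 0.870°.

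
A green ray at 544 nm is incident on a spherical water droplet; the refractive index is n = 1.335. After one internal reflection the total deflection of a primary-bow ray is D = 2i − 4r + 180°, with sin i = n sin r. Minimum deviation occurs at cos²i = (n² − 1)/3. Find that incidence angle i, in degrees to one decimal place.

cos²i = (1.335² − 1)/3 = (1.78222 − 1)/3 = 0.26074.
cos i = 0.51063, so i = 59.294°.

59.3°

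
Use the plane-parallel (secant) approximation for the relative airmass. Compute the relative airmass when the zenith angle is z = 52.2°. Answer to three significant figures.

X = sec z = 1/cos 52.2° = 1/0.6129 = 1.6316.

1.63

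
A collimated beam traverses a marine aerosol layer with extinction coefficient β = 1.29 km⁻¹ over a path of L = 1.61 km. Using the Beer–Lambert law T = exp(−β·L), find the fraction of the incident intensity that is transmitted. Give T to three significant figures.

τ = β·L = 1.29 × 1.61 = 2.0769.
T = exp(−2.0769) = 0.1253.

0.125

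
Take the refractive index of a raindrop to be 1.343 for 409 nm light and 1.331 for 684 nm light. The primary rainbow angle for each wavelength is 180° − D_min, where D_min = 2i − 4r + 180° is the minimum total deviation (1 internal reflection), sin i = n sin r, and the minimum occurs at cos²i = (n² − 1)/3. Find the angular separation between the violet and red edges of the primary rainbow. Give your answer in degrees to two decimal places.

1.72°

At 409 nm (n = 1.343): cos²i = 0.26788 → i = 58.830°, r = 39.577°, D_min = 139.354°, rainbow angle = 40.646°.
At 684 nm (n = 1.331): cos²i = 0.25719 → i = 59.527°, r = 40.356°, D_min = 137.630°, rainbow angle = 42.370°.
Angular width = |40.646° − 42.370°| = 1.724°.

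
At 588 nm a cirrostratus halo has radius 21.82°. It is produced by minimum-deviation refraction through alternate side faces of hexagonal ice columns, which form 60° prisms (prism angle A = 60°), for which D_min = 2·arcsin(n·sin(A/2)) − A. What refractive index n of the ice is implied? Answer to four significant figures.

Rearranging: n = sin((D_min + A)/2) / sin(A/2).
(D_min + A)/2 = (21.82° + 60°)/2 = 40.910°.
n = sin 40.910° / sin 30° = 0.6549 / 0.5000 = 1.3097.

1.310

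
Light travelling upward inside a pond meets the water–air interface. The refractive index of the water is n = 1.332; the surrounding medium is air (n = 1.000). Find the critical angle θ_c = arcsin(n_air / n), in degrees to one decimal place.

sin θ_c = n_air / n = 1.000 / 1.332 = 0.7508.
θ_c = arcsin(0.7508) = 48.66°.

48.7°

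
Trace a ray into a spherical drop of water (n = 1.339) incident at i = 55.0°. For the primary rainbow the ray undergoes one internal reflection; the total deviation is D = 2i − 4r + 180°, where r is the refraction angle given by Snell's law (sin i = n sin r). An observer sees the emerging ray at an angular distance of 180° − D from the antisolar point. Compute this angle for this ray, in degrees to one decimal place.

40.9°

sin r = sin 55.0° / 1.339 = 0.8192/1.339 = 0.6118; r = 37.72°.
D = 2·55.0° − 4·37.72° + 180° = 110.00° − 150.87° + 180° = 139.13°.
Angle from antisolar point = 180° − D = 40.87°.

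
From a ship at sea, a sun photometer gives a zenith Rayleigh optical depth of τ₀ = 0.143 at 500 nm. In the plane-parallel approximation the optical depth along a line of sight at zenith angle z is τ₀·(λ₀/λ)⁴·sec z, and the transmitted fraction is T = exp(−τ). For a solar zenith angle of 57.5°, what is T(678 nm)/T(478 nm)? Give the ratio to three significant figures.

Airmass: sec 57.5° = 1.8612.
τ(678 nm) = 0.143 × (500/678)⁴ × 1.8612 = 0.143 × 0.2958 × 1.8612 = 0.0787.
τ(478 nm) = 0.143 × (500/478)⁴ × 1.8612 = 0.143 × 1.1972 × 1.8612 = 0.3186.
T(678)/T(478) = exp(τ_B − τ_A) = exp(0.2399) = 1.2711.

1.27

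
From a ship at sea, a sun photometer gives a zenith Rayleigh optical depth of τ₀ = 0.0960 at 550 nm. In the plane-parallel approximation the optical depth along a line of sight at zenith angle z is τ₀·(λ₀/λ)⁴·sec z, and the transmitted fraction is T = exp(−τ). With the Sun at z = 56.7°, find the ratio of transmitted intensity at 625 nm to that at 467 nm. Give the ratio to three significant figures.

1.26

Airmass: sec 56.7° = 1.8214.
τ(625 nm) = 0.0960 × (550/625)⁴ × 1.8214 = 0.0960 × 0.5997 × 1.8214 = 0.1049.
τ(467 nm) = 0.0960 × (550/467)⁴ × 1.8214 = 0.0960 × 1.9239 × 1.8214 = 0.3364.
T(625)/T(467) = exp(τ_B − τ_A) = exp(0.2315) = 1.2605.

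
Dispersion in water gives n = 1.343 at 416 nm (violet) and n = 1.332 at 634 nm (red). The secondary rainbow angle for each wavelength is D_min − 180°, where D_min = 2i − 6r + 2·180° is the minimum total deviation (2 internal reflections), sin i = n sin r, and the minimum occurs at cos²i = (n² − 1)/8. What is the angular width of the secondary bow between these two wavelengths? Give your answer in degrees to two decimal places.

At 416 nm (n = 1.343): cos²i = 0.10046 → i = 71.522°, r = 44.928°, D_min = 233.478°, rainbow angle = 53.478°.
At 634 nm (n = 1.332): cos²i = 0.09678 → i = 71.875°, r = 45.520°, D_min = 230.628°, rainbow angle = 50.628°.
Angular width = |53.478° − 50.628°| = 2.849°.

2.85°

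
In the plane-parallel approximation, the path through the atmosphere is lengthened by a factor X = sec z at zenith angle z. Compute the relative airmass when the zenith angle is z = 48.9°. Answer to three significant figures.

X = sec z = 1/cos 48.9° = 1/0.6574 = 1.5212.

1.52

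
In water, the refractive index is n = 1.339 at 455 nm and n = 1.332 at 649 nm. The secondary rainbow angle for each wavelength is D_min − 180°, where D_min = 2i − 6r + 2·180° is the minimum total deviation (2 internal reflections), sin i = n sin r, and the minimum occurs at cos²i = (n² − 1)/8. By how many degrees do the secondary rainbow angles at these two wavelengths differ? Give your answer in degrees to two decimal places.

1.82°

At 455 nm (n = 1.339): cos²i = 0.09912 → i = 71.650°, r = 45.141°, D_min = 232.451°, rainbow angle = 52.451°.
At 649 nm (n = 1.332): cos²i = 0.09678 → i = 71.875°, r = 45.520°, D_min = 230.628°, rainbow angle = 50.628°.
Angular width = |52.451° − 50.628°| = 1.823°.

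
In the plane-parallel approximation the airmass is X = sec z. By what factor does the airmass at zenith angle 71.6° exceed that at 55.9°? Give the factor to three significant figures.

1.78

X(71.6°)/X(55.9°) = sec 71.6° / sec 55.9° = cos 55.9° / cos 71.6° = 0.5606/0.3156 = 1.7761.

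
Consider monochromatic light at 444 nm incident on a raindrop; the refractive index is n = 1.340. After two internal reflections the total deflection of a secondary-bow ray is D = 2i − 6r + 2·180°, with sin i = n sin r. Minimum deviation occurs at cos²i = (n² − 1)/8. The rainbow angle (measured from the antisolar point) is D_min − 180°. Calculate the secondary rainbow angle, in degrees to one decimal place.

cos²i = (1.79560 − 1)/8 = 0.09945; i = arccos(0.31536) = 71.618°.
sin r = sin 71.618°/1.340 = 0.70819; r = 45.088°.
D_min = 2·71.618° − 6·45.088° + 360° = 232.709°.
Rainbow angle = D_min − 180° = 52.709°.

52.7°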